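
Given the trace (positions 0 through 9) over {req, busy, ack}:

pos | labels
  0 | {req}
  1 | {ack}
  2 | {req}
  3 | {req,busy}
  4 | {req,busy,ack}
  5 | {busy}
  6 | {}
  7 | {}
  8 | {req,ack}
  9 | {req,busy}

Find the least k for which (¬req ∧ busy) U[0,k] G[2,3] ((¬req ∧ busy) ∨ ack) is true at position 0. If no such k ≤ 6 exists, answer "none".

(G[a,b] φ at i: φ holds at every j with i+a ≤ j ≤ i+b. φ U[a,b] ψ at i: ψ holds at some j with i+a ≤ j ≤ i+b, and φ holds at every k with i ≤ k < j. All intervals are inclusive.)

none

Need earliest j ≥ 0 with G[2,3] ((¬req ∧ busy) ∨ ack), and (¬req ∧ busy) at every k in [0,j-1].
  j=0: rhs fails.
  j=1: rhs fails.
  j=2: rhs holds but lhs fails at k=0.
  j=3: rhs fails.
  j=4: rhs fails.
  j=5: rhs fails.
  j=6: rhs fails.
No witness within the range → none.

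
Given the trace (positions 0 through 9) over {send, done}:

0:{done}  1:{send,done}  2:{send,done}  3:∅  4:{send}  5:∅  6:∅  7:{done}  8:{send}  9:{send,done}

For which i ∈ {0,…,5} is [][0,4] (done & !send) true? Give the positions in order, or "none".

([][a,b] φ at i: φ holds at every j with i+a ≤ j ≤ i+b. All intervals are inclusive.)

none

Evaluate at each i in [0,5]:
  i=0: ✗ (fails at j=1)
  i=1: ✗ (fails at j=1)
  i=2: ✗ (fails at j=2)
  i=3: ✗ (fails at j=3)
  i=4: ✗ (fails at j=4)
  i=5: ✗ (fails at j=5)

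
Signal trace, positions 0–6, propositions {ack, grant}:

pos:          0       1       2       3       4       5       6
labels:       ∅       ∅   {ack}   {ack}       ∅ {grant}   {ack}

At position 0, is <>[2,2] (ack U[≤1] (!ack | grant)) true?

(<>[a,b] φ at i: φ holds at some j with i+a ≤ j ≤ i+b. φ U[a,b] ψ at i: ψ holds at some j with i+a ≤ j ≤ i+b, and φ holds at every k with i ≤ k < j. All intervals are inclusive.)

Check (ack U[≤1] (!ack | grant)) at each j in [2,2]:
  j=2: fails
No position in the window satisfies it → formula fails.

Does not hold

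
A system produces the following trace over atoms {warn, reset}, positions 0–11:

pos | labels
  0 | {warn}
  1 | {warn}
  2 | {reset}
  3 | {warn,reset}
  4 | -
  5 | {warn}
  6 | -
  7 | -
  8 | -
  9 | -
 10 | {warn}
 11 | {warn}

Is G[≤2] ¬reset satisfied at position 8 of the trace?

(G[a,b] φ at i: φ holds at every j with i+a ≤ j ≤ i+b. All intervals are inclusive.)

Check ¬reset at every j in [8,10]:
  j=8: true
  j=9: true
  j=10: true
All positions satisfy it → formula holds.

True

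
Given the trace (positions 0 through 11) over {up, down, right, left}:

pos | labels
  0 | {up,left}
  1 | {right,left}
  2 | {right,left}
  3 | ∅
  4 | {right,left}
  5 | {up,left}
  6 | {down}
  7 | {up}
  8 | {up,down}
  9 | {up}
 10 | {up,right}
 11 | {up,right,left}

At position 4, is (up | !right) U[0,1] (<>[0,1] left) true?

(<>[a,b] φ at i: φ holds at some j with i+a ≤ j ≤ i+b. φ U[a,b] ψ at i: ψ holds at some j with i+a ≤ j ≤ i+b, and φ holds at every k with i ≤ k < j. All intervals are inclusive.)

Need some j in [4,5] with <>[0,1] left, and (up | !right) at every k in [4,j-1].
  j=4: <>[0,1] left holds; no prefix to check → satisfied.

Holds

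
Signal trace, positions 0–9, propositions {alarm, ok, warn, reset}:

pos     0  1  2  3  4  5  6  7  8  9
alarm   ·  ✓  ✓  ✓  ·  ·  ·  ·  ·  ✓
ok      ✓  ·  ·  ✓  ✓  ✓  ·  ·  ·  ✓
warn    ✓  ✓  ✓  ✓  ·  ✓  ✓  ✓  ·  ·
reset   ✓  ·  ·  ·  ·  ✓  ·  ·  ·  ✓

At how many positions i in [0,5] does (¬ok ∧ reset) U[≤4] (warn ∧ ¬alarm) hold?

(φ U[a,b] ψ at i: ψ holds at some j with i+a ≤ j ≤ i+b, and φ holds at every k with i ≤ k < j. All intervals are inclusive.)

2

Evaluate at each i in [0,5]:
  i=0: ✓ (rhs at j=0)
  i=1: ✗ (lhs fails at k=1 before rhs at j=5)
  i=2: ✗ (lhs fails at k=2 before rhs at j=5)
  i=3: ✗ (lhs fails at k=3 before rhs at j=5)
  i=4: ✗ (lhs fails at k=4 before rhs at j=5)
  i=5: ✓ (rhs at j=5)
Positions where it holds: {0, 5} → 2.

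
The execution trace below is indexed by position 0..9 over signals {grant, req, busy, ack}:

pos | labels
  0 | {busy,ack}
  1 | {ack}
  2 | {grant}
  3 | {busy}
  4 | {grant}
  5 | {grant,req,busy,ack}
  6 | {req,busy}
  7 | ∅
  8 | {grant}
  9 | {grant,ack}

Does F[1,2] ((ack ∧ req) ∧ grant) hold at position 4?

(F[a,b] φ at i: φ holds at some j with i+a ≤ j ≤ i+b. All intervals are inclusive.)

Check ((ack ∧ req) ∧ grant) at each j in [5,6]:
  j=5: true
  j=6: false
Found at j=5 → formula holds.

Yes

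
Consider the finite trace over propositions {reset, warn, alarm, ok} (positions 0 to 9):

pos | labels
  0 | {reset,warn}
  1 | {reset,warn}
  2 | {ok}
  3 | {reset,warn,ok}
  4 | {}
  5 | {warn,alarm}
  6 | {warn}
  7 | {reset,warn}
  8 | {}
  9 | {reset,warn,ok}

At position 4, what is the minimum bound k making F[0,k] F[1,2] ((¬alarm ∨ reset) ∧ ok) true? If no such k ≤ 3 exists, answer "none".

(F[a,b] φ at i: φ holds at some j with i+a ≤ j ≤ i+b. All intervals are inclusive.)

3

Scan j = 4,5,… for F[1,2] ((¬alarm ∨ reset) ∧ ok):
  j=4: fails
  j=5: fails
  j=6: fails
  j=7: holds
First hit at j=7, so smallest k = 7-4 = 3.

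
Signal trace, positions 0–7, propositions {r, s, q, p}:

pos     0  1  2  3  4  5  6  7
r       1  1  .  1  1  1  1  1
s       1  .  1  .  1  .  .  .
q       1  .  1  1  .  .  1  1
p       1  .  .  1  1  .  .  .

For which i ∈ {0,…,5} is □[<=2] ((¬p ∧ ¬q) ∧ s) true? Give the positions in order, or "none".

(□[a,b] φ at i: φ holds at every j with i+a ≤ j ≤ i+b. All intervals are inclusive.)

none

Evaluate at each i in [0,5]:
  i=0: ✗ (fails at j=0)
  i=1: ✗ (fails at j=1)
  i=2: ✗ (fails at j=2)
  i=3: ✗ (fails at j=3)
  i=4: ✗ (fails at j=4)
  i=5: ✗ (fails at j=5)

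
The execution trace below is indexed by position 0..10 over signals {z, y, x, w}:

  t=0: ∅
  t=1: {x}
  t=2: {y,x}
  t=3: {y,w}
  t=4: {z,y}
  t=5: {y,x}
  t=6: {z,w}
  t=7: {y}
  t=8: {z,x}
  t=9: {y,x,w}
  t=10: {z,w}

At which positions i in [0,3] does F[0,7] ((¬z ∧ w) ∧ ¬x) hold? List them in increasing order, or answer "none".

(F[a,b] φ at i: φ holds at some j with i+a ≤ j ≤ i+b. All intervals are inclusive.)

0, 1, 2, 3

Evaluate at each i in [0,3]:
  i=0: ✓ (witness j=3)
  i=1: ✓ (witness j=3)
  i=2: ✓ (witness j=3)
  i=3: ✓ (witness j=3)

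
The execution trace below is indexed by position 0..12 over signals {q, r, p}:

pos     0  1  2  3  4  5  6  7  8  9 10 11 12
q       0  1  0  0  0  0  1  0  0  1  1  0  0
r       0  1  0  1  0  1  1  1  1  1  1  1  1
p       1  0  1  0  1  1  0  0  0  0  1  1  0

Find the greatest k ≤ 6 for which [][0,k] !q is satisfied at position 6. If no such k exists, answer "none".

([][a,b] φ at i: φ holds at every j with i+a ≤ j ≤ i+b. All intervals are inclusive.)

!q must hold from j=6 onward; find where it first fails.
  j=6: fails → no k works.

none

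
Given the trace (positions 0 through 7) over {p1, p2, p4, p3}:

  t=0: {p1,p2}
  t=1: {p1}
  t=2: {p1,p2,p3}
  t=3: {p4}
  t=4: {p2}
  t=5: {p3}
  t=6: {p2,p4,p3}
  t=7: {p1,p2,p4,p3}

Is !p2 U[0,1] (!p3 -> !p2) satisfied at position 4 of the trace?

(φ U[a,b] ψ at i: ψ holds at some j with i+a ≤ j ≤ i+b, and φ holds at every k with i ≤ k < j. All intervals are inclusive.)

No

Need some j in [4,5] with (!p3 -> !p2), and !p2 at every k in [4,j-1].
  j=4: (!p3 -> !p2) false.
  j=5: (!p3 -> !p2) holds, but !p2 fails at k=4 → not this j.
No j in the window works → until fails.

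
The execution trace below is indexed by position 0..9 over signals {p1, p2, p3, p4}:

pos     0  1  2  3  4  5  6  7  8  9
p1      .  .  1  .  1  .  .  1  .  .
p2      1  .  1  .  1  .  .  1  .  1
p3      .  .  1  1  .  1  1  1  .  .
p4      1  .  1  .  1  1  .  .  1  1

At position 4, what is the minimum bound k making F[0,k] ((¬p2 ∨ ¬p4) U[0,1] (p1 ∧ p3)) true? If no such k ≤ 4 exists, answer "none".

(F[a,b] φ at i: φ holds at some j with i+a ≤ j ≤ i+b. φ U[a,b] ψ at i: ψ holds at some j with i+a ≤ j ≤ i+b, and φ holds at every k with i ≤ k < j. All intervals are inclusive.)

2

Scan j = 4,5,… for ((¬p2 ∨ ¬p4) U[0,1] (p1 ∧ p3)):
  j=4: fails
  j=5: fails
  j=6: holds
First hit at j=6, so smallest k = 6-4 = 2.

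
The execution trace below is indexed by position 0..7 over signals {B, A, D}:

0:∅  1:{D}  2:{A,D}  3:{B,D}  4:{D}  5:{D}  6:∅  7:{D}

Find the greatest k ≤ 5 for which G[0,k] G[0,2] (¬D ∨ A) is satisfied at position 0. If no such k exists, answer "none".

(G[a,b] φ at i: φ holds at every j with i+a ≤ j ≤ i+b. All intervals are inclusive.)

none

G[0,2] (¬D ∨ A) must hold from j=0 onward; find where it first fails.
  j=0: fails → no k works.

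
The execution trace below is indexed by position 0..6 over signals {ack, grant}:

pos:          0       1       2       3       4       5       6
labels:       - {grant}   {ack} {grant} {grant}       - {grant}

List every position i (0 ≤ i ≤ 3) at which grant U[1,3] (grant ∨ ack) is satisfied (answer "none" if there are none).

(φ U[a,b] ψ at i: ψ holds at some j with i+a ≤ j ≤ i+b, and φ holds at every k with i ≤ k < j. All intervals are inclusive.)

Evaluate at each i in [0,3]:
  i=0: ✗ (lhs fails at k=0 before rhs at j=1)
  i=1: ✓ (rhs at j=2; lhs holds on [1,1])
  i=2: ✗ (lhs fails at k=2 before rhs at j=3)
  i=3: ✓ (rhs at j=4; lhs holds on [3,3])

1, 3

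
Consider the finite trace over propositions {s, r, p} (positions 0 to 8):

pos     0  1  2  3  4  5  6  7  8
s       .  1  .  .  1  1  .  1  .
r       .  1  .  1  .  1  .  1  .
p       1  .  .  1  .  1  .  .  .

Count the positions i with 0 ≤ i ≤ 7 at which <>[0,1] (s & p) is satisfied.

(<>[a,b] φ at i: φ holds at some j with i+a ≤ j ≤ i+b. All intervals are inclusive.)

2

Evaluate at each i in [0,7]:
  i=0: ✗ (none in [0,1])
  i=1: ✗ (none in [1,2])
  i=2: ✗ (none in [2,3])
  i=3: ✗ (none in [3,4])
  i=4: ✓ (witness j=5)
  i=5: ✓ (witness j=5)
  i=6: ✗ (none in [6,7])
  i=7: ✗ (none in [7,8])
Positions where it holds: {4, 5} → 2.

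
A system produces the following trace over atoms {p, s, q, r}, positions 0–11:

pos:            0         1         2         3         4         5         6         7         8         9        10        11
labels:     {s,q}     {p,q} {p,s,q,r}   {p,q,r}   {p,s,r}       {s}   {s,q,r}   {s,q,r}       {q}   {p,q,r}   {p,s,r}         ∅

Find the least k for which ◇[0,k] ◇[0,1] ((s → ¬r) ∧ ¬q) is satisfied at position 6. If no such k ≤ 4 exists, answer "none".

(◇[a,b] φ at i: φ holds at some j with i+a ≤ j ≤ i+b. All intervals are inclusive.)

Scan j = 6,7,… for ◇[0,1] ((s → ¬r) ∧ ¬q):
  j=6: fails
  j=7: fails
  j=8: fails
  j=9: fails
  j=10: holds
First hit at j=10, so smallest k = 10-6 = 4.

4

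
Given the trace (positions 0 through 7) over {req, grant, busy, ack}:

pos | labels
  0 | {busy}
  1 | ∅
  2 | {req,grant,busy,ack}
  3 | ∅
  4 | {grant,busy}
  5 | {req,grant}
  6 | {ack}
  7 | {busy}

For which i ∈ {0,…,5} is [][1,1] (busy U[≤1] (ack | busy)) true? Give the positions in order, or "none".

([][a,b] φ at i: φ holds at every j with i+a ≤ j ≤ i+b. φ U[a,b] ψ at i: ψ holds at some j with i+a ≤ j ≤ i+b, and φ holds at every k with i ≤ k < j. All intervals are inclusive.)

Evaluate at each i in [0,5]:
  i=0: ✗ (fails at j=1)
  i=1: ✓ (all of [2,2])
  i=2: ✗ (fails at j=3)
  i=3: ✓ (all of [4,4])
  i=4: ✗ (fails at j=5)
  i=5: ✓ (all of [6,6])

1, 3, 5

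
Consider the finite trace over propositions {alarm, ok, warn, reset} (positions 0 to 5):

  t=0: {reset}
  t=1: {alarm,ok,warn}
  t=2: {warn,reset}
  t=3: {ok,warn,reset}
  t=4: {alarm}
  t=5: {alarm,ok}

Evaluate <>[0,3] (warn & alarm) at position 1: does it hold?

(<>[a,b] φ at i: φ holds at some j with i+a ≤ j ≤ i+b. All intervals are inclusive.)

True

Check (warn & alarm) at each j in [1,4]:
  j=1: true
  j=2: false
  j=3: false
  j=4: false
Found at j=1 → formula holds.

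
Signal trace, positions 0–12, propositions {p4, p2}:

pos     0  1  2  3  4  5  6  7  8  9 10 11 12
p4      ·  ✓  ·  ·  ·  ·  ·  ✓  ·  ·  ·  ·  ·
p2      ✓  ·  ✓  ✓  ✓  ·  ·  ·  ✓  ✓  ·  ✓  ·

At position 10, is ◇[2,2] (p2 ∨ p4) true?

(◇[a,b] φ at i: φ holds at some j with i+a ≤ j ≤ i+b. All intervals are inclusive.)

Check (p2 ∨ p4) at each j in [12,12]:
  j=12: false
No position in the window satisfies it → formula fails.

No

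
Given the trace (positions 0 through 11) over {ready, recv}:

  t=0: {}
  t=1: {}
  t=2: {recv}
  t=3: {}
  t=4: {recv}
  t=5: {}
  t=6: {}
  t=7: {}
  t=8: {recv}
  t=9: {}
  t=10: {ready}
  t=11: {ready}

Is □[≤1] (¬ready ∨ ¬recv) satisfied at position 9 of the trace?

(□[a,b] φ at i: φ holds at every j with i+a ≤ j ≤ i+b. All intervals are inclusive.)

Check (¬ready ∨ ¬recv) at every j in [9,10]:
  j=9: true
  j=10: true
All positions satisfy it → formula holds.

Yes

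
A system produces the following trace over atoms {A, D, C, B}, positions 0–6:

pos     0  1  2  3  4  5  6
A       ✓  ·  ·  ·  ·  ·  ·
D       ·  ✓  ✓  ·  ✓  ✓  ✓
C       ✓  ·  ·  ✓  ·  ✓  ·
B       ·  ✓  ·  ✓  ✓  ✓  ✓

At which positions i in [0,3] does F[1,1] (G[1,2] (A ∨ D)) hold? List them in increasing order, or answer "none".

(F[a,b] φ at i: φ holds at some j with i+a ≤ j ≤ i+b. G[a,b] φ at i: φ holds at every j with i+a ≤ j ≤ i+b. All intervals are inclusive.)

Evaluate at each i in [0,3]:
  i=0: ✗ (none in [1,1])
  i=1: ✗ (none in [2,2])
  i=2: ✓ (witness j=3)
  i=3: ✓ (witness j=4)

2, 3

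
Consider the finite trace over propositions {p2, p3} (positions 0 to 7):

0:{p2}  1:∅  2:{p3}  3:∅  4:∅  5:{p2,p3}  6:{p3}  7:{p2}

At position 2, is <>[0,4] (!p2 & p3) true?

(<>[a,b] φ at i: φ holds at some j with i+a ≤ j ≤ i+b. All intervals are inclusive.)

Holds

Check (!p2 & p3) at each j in [2,6]:
  j=2: true
  j=3: false
  j=4: false
  j=5: false
  j=6: true
Found at j=2 → formula holds.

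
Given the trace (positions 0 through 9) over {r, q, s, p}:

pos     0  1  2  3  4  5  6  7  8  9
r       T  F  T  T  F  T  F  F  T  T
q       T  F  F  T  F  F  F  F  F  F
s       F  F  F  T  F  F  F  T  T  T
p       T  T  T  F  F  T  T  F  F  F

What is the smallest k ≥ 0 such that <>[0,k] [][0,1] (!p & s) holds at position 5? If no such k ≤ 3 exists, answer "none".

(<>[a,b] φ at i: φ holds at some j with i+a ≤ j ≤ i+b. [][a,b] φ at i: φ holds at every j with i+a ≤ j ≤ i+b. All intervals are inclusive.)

2

Scan j = 5,6,… for [][0,1] (!p & s):
  j=5: fails
  j=6: fails
  j=7: holds
First hit at j=7, so smallest k = 7-5 = 2.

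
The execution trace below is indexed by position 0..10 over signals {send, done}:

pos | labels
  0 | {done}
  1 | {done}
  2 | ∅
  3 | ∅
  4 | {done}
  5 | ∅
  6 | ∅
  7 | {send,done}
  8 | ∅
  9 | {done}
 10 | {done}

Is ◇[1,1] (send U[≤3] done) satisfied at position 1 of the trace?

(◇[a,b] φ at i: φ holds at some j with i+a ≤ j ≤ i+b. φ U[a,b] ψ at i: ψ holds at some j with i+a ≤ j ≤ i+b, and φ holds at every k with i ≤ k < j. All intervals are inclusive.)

Check (send U[≤3] done) at each j in [2,2]:
  j=2: fails
No position in the window satisfies it → formula fails.

No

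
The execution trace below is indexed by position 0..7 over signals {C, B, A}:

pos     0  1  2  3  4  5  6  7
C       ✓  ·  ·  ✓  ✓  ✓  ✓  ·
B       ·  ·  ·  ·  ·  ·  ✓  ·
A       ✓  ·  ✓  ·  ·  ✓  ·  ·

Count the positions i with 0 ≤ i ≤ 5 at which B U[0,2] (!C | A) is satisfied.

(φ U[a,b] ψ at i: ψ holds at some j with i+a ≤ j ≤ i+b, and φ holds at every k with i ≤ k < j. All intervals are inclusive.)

Evaluate at each i in [0,5]:
  i=0: ✓ (rhs at j=0)
  i=1: ✓ (rhs at j=1)
  i=2: ✓ (rhs at j=2)
  i=3: ✗ (lhs fails at k=3 before rhs at j=5)
  i=4: ✗ (lhs fails at k=4 before rhs at j=5)
  i=5: ✓ (rhs at j=5)
Positions where it holds: {0, 1, 2, 5} → 4.

4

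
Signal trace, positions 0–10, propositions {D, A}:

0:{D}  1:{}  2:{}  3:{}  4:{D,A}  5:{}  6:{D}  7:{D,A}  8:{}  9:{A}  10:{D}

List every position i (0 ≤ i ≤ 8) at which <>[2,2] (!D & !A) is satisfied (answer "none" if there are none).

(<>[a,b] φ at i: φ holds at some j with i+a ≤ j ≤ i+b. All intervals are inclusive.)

Evaluate at each i in [0,8]:
  i=0: ✓ (witness j=2)
  i=1: ✓ (witness j=3)
  i=2: ✗ (none in [4,4])
  i=3: ✓ (witness j=5)
  i=4: ✗ (none in [6,6])
  i=5: ✗ (none in [7,7])
  i=6: ✓ (witness j=8)
  i=7: ✗ (none in [9,9])
  i=8: ✗ (none in [10,10])

0, 1, 3, 6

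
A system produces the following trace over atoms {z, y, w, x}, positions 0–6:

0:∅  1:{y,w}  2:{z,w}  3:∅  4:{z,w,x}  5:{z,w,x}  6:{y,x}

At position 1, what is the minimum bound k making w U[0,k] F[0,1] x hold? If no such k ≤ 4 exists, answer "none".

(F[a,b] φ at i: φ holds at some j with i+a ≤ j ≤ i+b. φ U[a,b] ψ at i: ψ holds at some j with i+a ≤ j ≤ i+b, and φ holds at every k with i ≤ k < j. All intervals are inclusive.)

2

Need earliest j ≥ 1 with F[0,1] x, and w at every k in [1,j-1].
  j=1: rhs fails.
  j=2: rhs fails.
  j=3: rhs holds; lhs holds on [1,2]. k = 2.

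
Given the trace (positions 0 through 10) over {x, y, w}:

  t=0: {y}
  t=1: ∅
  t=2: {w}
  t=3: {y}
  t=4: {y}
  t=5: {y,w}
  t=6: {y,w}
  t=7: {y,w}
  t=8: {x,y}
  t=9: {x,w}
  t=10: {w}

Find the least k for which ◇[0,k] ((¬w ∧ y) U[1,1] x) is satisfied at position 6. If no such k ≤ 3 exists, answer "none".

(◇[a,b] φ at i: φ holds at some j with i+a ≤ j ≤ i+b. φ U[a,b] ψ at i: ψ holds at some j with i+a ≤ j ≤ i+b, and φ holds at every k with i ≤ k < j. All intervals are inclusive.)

Scan j = 6,7,… for ((¬w ∧ y) U[1,1] x):
  j=6: fails
  j=7: fails
  j=8: holds
First hit at j=8, so smallest k = 8-6 = 2.

2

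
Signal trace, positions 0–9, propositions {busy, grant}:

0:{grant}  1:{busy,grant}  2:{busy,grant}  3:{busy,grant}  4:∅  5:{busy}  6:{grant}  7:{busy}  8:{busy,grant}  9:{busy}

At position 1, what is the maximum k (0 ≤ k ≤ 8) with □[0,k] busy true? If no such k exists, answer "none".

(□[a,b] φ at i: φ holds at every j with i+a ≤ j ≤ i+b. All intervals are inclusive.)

busy must hold from j=1 onward; find where it first fails.
  j=1: holds
  j=2: holds
  j=3: holds
  j=4: fails
Holds on [1,3], so largest k = 2.

2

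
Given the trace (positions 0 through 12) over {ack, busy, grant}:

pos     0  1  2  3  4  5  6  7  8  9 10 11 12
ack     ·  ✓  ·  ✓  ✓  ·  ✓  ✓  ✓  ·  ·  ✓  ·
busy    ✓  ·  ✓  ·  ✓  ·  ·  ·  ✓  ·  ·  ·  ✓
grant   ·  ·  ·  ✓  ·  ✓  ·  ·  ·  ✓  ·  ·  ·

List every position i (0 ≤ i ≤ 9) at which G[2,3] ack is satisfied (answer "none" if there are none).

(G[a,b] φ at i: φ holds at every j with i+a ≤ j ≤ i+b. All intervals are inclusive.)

1, 4, 5

Evaluate at each i in [0,9]:
  i=0: ✗ (fails at j=2)
  i=1: ✓ (all of [3,4])
  i=2: ✗ (fails at j=5)
  i=3: ✗ (fails at j=5)
  i=4: ✓ (all of [6,7])
  i=5: ✓ (all of [7,8])
  i=6: ✗ (fails at j=9)
  i=7: ✗ (fails at j=9)
  i=8: ✗ (fails at j=10)
  i=9: ✗ (fails at j=12)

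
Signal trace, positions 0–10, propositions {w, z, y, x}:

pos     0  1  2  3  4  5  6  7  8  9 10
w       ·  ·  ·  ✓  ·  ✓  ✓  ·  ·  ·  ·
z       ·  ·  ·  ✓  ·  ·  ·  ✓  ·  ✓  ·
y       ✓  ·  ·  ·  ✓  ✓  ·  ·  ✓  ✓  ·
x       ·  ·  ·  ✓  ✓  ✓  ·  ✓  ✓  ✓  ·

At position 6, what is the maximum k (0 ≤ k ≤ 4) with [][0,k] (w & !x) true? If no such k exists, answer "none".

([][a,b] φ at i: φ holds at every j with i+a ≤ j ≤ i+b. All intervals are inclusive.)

(w & !x) must hold from j=6 onward; find where it first fails.
  j=6: holds
  j=7: fails
Holds on [6,6], so largest k = 0.

0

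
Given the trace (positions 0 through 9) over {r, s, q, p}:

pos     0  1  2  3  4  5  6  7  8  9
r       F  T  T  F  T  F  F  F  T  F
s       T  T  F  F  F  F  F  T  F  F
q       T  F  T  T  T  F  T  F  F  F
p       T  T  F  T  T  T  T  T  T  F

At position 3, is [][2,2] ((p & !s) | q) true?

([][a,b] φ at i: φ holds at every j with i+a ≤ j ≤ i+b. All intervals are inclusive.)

Check ((p & !s) | q) at every j in [5,5]:
  j=5: true
All positions satisfy it → formula holds.

True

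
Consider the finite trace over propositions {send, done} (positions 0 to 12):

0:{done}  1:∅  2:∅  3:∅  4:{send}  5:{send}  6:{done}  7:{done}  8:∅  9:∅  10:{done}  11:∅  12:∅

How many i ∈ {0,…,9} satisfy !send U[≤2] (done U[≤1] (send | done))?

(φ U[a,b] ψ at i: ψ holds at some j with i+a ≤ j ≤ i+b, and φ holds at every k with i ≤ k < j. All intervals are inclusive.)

9

Evaluate at each i in [0,9]:
  i=0: ✓ (rhs at j=0)
  i=1: ✗ (no rhs in [1,3])
  i=2: ✓ (rhs at j=4; lhs holds on [2,3])
  i=3: ✓ (rhs at j=4; lhs holds on [3,3])
  i=4: ✓ (rhs at j=4)
  i=5: ✓ (rhs at j=5)
  i=6: ✓ (rhs at j=6)
  i=7: ✓ (rhs at j=7)
  i=8: ✓ (rhs at j=10; lhs holds on [8,9])
  i=9: ✓ (rhs at j=10; lhs holds on [9,9])
Positions where it holds: {0, 2, 3, 4, 5, 6, 7, 8, 9} → 9.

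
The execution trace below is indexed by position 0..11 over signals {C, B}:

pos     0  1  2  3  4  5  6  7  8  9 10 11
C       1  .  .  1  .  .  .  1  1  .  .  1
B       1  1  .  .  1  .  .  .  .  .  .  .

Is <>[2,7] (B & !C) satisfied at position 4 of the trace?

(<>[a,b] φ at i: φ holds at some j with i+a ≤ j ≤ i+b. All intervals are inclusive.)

Check (B & !C) at each j in [6,11]:
  j=6: false
  j=7: false
  j=8: false
  j=9: false
  j=10: false
  j=11: false
No position in the window satisfies it → formula fails.

Does not hold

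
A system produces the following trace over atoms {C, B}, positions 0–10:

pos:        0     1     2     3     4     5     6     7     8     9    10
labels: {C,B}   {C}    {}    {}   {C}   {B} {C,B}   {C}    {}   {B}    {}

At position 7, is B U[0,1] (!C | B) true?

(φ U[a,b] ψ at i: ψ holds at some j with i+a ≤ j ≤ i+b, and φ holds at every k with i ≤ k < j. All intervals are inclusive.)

Need some j in [7,8] with (!C | B), and B at every k in [7,j-1].
  j=7: (!C | B) false.
  j=8: (!C | B) holds, but B fails at k=7 → not this j.
No j in the window works → until fails.

No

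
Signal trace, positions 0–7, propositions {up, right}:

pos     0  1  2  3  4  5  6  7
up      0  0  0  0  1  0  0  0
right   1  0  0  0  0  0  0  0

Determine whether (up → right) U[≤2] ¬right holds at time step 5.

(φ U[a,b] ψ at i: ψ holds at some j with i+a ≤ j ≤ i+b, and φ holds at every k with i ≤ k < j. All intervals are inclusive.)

Need some j in [5,7] with ¬right, and (up → right) at every k in [5,j-1].
  j=5: ¬right holds; no prefix to check → satisfied.

Holds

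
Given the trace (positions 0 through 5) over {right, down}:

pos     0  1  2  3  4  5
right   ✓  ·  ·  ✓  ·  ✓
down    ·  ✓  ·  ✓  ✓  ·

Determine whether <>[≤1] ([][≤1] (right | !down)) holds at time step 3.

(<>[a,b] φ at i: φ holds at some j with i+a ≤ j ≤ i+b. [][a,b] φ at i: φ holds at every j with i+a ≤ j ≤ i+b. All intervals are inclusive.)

Check [][≤1] (right | !down) at each j in [3,4]:
  j=3: fails at 4
  j=4: fails at 4
No position in the window satisfies it → formula fails.

Does not hold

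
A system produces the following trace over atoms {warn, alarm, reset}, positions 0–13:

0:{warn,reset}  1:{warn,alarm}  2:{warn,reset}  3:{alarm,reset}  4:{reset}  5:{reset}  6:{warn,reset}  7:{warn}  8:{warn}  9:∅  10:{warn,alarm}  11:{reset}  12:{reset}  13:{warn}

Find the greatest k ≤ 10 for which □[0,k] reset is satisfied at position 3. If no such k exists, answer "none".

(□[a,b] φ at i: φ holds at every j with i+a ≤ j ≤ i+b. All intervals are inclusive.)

reset must hold from j=3 onward; find where it first fails.
  j=3: holds
  j=4: holds
  j=5: holds
  j=6: holds
  j=7: fails
Holds on [3,6], so largest k = 3.

3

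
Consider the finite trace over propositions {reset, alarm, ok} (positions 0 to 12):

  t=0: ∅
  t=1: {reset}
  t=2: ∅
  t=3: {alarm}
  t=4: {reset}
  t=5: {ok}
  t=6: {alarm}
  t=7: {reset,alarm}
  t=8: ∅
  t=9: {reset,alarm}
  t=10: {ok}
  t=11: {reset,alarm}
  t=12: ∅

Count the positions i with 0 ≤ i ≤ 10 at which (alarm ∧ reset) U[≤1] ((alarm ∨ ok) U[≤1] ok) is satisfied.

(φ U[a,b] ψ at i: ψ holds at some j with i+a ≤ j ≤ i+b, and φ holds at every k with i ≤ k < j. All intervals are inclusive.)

3

Evaluate at each i in [0,10]:
  i=0: ✗ (no rhs in [0,1])
  i=1: ✗ (no rhs in [1,2])
  i=2: ✗ (no rhs in [2,3])
  i=3: ✗ (no rhs in [3,4])
  i=4: ✗ (lhs fails at k=4 before rhs at j=5)
  i=5: ✓ (rhs at j=5)
  i=6: ✗ (no rhs in [6,7])
  i=7: ✗ (no rhs in [7,8])
  i=8: ✗ (lhs fails at k=8 before rhs at j=9)
  i=9: ✓ (rhs at j=9)
  i=10: ✓ (rhs at j=10)
Positions where it holds: {5, 9, 10} → 3.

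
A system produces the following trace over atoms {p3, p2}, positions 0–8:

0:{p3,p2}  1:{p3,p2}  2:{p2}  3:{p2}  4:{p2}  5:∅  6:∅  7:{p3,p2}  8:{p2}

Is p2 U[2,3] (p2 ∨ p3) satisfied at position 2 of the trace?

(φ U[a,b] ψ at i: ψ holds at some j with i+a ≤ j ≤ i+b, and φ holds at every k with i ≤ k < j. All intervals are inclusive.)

Holds

Need some j in [4,5] with (p2 ∨ p3), and p2 at every k in [2,j-1].
  j=4: (p2 ∨ p3) holds; p2 holds at every k in [2,3] → satisfied.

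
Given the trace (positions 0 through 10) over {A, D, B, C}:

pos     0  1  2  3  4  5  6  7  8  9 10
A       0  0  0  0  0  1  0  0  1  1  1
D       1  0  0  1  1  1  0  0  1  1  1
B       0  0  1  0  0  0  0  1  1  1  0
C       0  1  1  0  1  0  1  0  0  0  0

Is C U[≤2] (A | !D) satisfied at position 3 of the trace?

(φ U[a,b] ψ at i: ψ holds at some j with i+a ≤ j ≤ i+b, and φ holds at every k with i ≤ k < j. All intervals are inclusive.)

Does not hold

Need some j in [3,5] with (A | !D), and C at every k in [3,j-1].
  j=3: (A | !D) false.
  j=4: (A | !D) false.
  j=5: (A | !D) holds, but C fails at k=3 → not this j.
No j in the window works → until fails.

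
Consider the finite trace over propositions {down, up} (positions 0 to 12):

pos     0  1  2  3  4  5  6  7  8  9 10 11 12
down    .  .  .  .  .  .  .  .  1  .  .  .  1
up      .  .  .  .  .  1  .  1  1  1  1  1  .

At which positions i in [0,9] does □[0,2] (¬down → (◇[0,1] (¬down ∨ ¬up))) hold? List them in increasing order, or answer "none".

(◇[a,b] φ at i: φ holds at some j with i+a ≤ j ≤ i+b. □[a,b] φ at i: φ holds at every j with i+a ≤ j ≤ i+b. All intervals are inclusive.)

Evaluate at each i in [0,9]:
  i=0: ✓ (all of [0,2])
  i=1: ✓ (all of [1,3])
  i=2: ✓ (all of [2,4])
  i=3: ✓ (all of [3,5])
  i=4: ✓ (all of [4,6])
  i=5: ✓ (all of [5,7])
  i=6: ✓ (all of [6,8])
  i=7: ✓ (all of [7,9])
  i=8: ✓ (all of [8,10])
  i=9: ✓ (all of [9,11])

0, 1, 2, 3, 4, 5, 6, 7, 8, 9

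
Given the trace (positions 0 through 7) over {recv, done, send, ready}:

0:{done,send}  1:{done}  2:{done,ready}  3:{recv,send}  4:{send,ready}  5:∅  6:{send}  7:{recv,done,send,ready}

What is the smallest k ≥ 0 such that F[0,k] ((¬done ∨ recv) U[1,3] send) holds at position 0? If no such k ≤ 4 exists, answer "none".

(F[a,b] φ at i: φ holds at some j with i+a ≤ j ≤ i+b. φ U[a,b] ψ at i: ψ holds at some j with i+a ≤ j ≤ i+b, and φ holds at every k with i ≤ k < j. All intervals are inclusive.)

Scan j = 0,1,… for ((¬done ∨ recv) U[1,3] send):
  j=0: fails
  j=1: fails
  j=2: fails
  j=3: holds
First hit at j=3, so smallest k = 3-0 = 3.

3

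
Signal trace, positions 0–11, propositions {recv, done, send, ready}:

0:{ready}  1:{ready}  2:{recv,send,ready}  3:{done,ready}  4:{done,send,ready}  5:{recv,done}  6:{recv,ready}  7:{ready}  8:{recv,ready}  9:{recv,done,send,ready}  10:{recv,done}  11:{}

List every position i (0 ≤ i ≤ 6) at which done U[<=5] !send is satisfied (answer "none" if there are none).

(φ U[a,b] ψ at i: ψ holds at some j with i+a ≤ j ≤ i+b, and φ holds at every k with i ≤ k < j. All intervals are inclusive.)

Evaluate at each i in [0,6]:
  i=0: ✓ (rhs at j=0)
  i=1: ✓ (rhs at j=1)
  i=2: ✗ (lhs fails at k=2 before rhs at j=3)
  i=3: ✓ (rhs at j=3)
  i=4: ✓ (rhs at j=5; lhs holds on [4,4])
  i=5: ✓ (rhs at j=5)
  i=6: ✓ (rhs at j=6)

0, 1, 3, 4, 5, 6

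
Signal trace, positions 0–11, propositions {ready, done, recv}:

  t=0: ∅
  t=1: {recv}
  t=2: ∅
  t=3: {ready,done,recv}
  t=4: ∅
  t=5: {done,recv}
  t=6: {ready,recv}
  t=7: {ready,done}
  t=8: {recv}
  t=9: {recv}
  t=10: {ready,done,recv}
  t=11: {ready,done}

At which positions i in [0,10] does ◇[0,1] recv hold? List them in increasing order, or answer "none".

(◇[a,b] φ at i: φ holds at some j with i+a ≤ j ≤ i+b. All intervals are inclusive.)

0, 1, 2, 3, 4, 5, 6, 7, 8, 9, 10

Evaluate at each i in [0,10]:
  i=0: ✓ (witness j=1)
  i=1: ✓ (witness j=1)
  i=2: ✓ (witness j=3)
  i=3: ✓ (witness j=3)
  i=4: ✓ (witness j=5)
  i=5: ✓ (witness j=5)
  i=6: ✓ (witness j=6)
  i=7: ✓ (witness j=8)
  i=8: ✓ (witness j=8)
  i=9: ✓ (witness j=9)
  i=10: ✓ (witness j=10)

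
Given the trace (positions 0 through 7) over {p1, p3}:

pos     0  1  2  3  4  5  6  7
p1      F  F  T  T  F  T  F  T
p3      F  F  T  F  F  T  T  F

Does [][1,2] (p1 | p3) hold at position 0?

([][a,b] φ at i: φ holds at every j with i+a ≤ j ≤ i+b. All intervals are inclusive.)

Check (p1 | p3) at every j in [1,2]:
  j=1: false
  j=2: true
Fails at j=1 → formula fails.

False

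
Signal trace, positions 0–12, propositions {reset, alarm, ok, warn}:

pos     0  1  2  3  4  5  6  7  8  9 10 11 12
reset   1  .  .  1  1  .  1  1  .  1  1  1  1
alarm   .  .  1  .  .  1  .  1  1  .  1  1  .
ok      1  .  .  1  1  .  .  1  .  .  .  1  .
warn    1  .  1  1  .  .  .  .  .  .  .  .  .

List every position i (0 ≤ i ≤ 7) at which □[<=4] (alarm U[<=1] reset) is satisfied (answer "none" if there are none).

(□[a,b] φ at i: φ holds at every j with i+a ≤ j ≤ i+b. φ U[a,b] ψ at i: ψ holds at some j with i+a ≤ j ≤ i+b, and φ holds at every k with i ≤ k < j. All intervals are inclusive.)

Evaluate at each i in [0,7]:
  i=0: ✗ (fails at j=1)
  i=1: ✗ (fails at j=1)
  i=2: ✓ (all of [2,6])
  i=3: ✓ (all of [3,7])
  i=4: ✓ (all of [4,8])
  i=5: ✓ (all of [5,9])
  i=6: ✓ (all of [6,10])
  i=7: ✓ (all of [7,11])

2, 3, 4, 5, 6, 7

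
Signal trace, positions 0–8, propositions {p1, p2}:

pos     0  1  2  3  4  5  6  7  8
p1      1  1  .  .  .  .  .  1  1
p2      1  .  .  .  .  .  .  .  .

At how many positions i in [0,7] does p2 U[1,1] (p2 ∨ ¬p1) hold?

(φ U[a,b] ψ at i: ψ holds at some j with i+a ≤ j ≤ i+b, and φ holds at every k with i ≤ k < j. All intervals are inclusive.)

Evaluate at each i in [0,7]:
  i=0: ✗ (no rhs in [1,1])
  i=1: ✗ (lhs fails at k=1 before rhs at j=2)
  i=2: ✗ (lhs fails at k=2 before rhs at j=3)
  i=3: ✗ (lhs fails at k=3 before rhs at j=4)
  i=4: ✗ (lhs fails at k=4 before rhs at j=5)
  i=5: ✗ (lhs fails at k=5 before rhs at j=6)
  i=6: ✗ (no rhs in [7,7])
  i=7: ✗ (no rhs in [8,8])
Positions where it holds: {} → 0.

0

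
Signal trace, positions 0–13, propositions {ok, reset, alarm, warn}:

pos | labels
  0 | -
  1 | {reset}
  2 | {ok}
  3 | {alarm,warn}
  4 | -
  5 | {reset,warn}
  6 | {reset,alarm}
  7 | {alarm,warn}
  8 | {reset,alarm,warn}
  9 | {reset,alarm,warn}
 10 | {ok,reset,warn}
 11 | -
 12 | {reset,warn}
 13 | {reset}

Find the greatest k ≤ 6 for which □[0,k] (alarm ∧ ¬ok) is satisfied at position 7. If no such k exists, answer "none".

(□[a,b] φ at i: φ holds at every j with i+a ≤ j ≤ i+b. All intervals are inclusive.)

(alarm ∧ ¬ok) must hold from j=7 onward; find where it first fails.
  j=7: holds
  j=8: holds
  j=9: holds
  j=10: fails
Holds on [7,9], so largest k = 2.

2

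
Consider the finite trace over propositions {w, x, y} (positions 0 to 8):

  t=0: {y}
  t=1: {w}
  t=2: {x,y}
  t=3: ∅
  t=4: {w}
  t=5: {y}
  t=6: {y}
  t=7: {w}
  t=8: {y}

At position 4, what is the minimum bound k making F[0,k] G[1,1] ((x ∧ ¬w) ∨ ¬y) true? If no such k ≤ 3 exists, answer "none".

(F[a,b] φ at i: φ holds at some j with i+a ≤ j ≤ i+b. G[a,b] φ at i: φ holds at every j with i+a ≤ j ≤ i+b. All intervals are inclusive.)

Scan j = 4,5,… for G[1,1] ((x ∧ ¬w) ∨ ¬y):
  j=4: fails
  j=5: fails
  j=6: holds
First hit at j=6, so smallest k = 6-4 = 2.

2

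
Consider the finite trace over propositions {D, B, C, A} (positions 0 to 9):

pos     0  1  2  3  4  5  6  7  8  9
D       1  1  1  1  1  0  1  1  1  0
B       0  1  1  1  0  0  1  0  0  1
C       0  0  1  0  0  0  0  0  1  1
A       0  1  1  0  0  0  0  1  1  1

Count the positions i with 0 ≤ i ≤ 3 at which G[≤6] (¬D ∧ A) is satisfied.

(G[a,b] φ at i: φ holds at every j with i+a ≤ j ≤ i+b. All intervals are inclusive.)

Evaluate at each i in [0,3]:
  i=0: ✗ (fails at j=0)
  i=1: ✗ (fails at j=1)
  i=2: ✗ (fails at j=2)
  i=3: ✗ (fails at j=3)
Positions where it holds: {} → 0.

0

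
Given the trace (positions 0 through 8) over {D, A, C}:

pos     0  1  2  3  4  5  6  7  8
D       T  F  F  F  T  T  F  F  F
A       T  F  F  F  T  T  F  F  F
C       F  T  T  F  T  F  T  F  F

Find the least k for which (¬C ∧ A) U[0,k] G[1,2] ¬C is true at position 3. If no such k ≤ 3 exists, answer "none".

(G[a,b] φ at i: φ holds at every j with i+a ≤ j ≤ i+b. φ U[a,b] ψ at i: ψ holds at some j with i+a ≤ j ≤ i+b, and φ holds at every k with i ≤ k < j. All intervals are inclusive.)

none

Need earliest j ≥ 3 with G[1,2] ¬C, and (¬C ∧ A) at every k in [3,j-1].
  j=3: rhs fails.
  j=4: rhs fails.
  j=5: rhs fails.
  j=6: rhs holds but lhs fails at k=3.
No witness within the range → none.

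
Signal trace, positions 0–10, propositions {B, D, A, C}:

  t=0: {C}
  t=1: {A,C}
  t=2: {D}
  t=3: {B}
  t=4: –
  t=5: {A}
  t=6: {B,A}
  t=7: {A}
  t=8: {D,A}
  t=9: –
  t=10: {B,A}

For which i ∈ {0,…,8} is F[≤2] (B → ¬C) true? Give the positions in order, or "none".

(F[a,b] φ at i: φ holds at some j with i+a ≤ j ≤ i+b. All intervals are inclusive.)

0, 1, 2, 3, 4, 5, 6, 7, 8

Evaluate at each i in [0,8]:
  i=0: ✓ (witness j=0)
  i=1: ✓ (witness j=1)
  i=2: ✓ (witness j=2)
  i=3: ✓ (witness j=3)
  i=4: ✓ (witness j=4)
  i=5: ✓ (witness j=5)
  i=6: ✓ (witness j=6)
  i=7: ✓ (witness j=7)
  i=8: ✓ (witness j=8)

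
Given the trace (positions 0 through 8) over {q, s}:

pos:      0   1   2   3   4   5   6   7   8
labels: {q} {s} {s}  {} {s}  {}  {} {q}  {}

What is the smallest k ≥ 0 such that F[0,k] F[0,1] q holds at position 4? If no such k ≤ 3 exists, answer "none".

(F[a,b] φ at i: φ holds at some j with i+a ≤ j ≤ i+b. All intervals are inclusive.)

Scan j = 4,5,… for F[0,1] q:
  j=4: fails
  j=5: fails
  j=6: holds
First hit at j=6, so smallest k = 6-4 = 2.

2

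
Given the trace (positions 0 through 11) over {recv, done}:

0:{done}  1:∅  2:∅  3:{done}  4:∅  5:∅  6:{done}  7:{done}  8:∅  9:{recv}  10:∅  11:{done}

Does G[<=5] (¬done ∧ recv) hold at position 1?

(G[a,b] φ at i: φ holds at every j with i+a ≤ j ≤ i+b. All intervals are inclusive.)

False

Check (¬done ∧ recv) at every j in [1,6]:
  j=1: false
  j=2: false
  j=3: false
  j=4: false
  j=5: false
  j=6: false
Fails at j=1 → formula fails.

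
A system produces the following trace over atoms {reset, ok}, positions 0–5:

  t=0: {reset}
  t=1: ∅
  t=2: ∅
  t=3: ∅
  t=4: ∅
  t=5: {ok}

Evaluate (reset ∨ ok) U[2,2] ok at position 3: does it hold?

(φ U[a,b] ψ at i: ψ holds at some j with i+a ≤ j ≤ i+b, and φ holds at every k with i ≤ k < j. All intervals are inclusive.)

Need some j in [5,5] with ok, and (reset ∨ ok) at every k in [3,j-1].
  j=5: ok holds, but (reset ∨ ok) fails at k=3 → not this j.
No j in the window works → until fails.

Does not hold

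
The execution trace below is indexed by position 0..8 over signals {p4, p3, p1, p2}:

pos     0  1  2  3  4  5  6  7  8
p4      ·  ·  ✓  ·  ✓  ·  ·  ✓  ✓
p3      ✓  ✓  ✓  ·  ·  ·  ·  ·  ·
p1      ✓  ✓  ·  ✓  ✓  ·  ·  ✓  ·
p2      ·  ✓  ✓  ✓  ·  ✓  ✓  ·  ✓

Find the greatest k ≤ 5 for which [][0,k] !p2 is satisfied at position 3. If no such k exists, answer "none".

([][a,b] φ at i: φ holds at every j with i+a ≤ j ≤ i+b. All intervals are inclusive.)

!p2 must hold from j=3 onward; find where it first fails.
  j=3: fails → no k works.

none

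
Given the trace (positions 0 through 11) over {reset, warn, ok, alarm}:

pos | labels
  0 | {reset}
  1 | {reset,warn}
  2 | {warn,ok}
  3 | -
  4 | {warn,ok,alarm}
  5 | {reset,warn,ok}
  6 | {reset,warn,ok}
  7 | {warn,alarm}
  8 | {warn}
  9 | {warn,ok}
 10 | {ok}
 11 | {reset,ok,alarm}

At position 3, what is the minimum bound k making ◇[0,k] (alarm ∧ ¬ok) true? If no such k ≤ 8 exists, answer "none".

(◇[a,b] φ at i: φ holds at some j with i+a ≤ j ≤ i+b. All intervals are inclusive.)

4

Scan j = 3,4,… for (alarm ∧ ¬ok):
  j=3: fails
  j=4: fails
  j=5: fails
  j=6: fails
  j=7: holds
First hit at j=7, so smallest k = 7-3 = 4.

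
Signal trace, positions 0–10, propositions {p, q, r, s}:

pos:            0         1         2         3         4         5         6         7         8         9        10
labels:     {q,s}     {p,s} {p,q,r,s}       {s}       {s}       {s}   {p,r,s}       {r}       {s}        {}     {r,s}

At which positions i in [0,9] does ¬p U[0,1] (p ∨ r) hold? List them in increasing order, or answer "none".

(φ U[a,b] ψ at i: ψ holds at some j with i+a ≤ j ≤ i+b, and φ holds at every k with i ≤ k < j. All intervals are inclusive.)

0, 1, 2, 5, 6, 7, 9

Evaluate at each i in [0,9]:
  i=0: ✓ (rhs at j=1; lhs holds on [0,0])
  i=1: ✓ (rhs at j=1)
  i=2: ✓ (rhs at j=2)
  i=3: ✗ (no rhs in [3,4])
  i=4: ✗ (no rhs in [4,5])
  i=5: ✓ (rhs at j=6; lhs holds on [5,5])
  i=6: ✓ (rhs at j=6)
  i=7: ✓ (rhs at j=7)
  i=8: ✗ (no rhs in [8,9])
  i=9: ✓ (rhs at j=10; lhs holds on [9,9])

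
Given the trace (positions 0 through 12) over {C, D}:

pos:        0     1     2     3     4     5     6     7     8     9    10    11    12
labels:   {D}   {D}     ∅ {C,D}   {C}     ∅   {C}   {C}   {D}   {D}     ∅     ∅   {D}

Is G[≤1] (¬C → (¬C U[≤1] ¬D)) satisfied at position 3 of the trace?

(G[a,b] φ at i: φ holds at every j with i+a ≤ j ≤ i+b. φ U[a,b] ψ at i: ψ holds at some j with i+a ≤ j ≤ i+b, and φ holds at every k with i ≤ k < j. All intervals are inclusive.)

Check (¬C → (¬C U[≤1] ¬D)) at every j in [3,4]:
  j=3: antecedent false → ✓
  j=4: antecedent false → ✓
All positions satisfy it → formula holds.

Yes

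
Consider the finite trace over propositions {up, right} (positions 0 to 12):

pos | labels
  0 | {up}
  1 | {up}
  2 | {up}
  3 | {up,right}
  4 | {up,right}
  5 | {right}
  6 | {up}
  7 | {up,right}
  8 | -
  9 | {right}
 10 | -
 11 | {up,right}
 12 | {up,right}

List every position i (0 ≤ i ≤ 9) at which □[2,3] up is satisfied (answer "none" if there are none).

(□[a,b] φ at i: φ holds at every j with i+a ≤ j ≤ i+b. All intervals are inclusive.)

0, 1, 4, 9

Evaluate at each i in [0,9]:
  i=0: ✓ (all of [2,3])
  i=1: ✓ (all of [3,4])
  i=2: ✗ (fails at j=5)
  i=3: ✗ (fails at j=5)
  i=4: ✓ (all of [6,7])
  i=5: ✗ (fails at j=8)
  i=6: ✗ (fails at j=8)
  i=7: ✗ (fails at j=9)
  i=8: ✗ (fails at j=10)
  i=9: ✓ (all of [11,12])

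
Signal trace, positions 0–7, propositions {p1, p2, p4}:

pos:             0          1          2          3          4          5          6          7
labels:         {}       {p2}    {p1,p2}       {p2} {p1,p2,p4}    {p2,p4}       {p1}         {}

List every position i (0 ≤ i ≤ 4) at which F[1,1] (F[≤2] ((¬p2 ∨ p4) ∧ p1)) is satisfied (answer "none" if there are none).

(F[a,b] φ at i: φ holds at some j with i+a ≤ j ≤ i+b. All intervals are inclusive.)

Evaluate at each i in [0,4]:
  i=0: ✗ (none in [1,1])
  i=1: ✓ (witness j=2)
  i=2: ✓ (witness j=3)
  i=3: ✓ (witness j=4)
  i=4: ✓ (witness j=5)

1, 2, 3, 4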